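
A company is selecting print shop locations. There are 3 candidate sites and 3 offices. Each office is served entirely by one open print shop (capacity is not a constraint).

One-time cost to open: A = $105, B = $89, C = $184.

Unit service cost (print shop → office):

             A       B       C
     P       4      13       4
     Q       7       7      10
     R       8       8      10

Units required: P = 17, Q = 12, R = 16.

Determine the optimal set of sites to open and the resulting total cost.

Open A only; minimum total cost 385.

For any fixed open set, each office goes to its cheapest open site; total = fixed + service.
{A}: P→A 4·17=68, Q→A 7·12=84, R→A 8·16=128. Service 280; fixed 105; total 385.
{A, B}: service 280 + fixed 194 = 474
{B}: P→B 13·17=221, Q→B 7·12=84, R→B 8·16=128. Service 433; fixed 89; total 522.
{A, B, C}: P→A 4·17=68, Q→A 7·12=84, R→A 8·16=128. Service 280; fixed 378; total 658.
No other subset beats 385.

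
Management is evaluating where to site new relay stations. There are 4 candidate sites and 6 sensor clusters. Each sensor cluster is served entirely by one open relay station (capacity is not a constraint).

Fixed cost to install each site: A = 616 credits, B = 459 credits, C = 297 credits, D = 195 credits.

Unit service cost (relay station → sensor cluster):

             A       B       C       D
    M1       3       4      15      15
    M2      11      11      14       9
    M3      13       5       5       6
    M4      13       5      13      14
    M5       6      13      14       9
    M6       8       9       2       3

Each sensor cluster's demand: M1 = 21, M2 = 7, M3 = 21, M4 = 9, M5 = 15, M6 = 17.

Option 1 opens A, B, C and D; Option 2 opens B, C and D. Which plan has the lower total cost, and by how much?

Option 1: {A, B, C, D}: M1→A 3·21=63, M2→D 9·7=63, M3→B 5·21=105, M4→B 5·9=45, M5→A 6·15=90, M6→C 2·17=34. Service 400; fixed 1567; total 1967.
Option 2: {B, C, D}: M1→B 4·21=84, M2→D 9·7=63, M3→B 5·21=105, M4→B 5·9=45, M5→D 9·15=135, M6→C 2·17=34. Service 466; fixed 951; total 1417.
Difference: |1967 − 1417| = 550.

Option 2 is cheaper by 550.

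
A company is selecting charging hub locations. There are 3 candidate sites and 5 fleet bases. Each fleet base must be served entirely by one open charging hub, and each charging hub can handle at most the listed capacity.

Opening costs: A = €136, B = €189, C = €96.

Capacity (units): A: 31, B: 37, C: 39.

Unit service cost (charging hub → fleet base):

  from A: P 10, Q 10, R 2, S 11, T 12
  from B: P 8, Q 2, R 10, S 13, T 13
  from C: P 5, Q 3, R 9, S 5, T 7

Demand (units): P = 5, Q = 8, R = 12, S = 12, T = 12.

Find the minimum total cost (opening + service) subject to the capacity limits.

Open {A, C}: P→C 5·5=25, Q→C 3·8=24, R→A 2·12=24, S→C 5·12=60, T→C 7·12=84.
Loads: A carries 12/31, C carries 37/39. Service 217; fixed 232; total 449.
Next best feasible plan costs 474.

Minimum total cost: 449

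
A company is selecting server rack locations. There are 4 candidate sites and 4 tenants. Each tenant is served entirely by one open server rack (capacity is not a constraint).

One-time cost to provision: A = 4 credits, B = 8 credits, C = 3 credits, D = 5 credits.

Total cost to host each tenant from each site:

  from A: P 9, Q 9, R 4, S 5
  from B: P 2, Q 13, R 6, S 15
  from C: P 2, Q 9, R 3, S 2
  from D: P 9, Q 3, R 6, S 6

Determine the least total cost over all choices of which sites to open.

For any fixed open set, each tenant goes to its cheapest open site; total = fixed + service.
{C, D}: P→C 2, Q→D 3, R→C 3, S→C 2. Service 10; fixed 8; total 18.
{C}: P→C 2, Q→C 9, R→C 3, S→C 2. Service 16; fixed 3; total 19.
{A, C, D}: service 10 + fixed 12 = 22
{A, B, C, D}: service 10 + fixed 20 = 30
No other subset beats 18.

Minimum total cost: 18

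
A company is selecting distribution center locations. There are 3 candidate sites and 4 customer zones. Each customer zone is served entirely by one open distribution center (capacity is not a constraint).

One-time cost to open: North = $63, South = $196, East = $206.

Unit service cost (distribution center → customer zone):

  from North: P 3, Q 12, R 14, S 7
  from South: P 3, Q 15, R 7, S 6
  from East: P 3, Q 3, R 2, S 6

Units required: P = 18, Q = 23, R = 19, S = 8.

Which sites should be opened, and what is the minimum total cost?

For any fixed open set, each customer zone goes to its cheapest open site; total = fixed + service.
{East}: P→East 3·18=54, Q→East 3·23=69, R→East 2·19=38, S→East 6·8=48. Service 209; fixed 206; total 415.
{North, East}: service 209 + fixed 269 = 478
{South, East}: service 209 + fixed 402 = 611
{North, South, East}: P→North 3·18=54, Q→East 3·23=69, R→East 2·19=38, S→South 6·8=48. Service 209; fixed 465; total 674.
No other subset beats 415.

Open East only; minimum total cost 415.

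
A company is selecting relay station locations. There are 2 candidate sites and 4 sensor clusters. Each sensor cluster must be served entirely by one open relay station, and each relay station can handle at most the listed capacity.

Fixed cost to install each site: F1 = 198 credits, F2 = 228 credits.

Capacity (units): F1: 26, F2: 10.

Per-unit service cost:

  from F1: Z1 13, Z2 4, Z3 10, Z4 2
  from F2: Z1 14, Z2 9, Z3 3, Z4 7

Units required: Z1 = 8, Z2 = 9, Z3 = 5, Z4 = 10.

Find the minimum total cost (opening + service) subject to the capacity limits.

Minimum total cost: 644

Open {F1, F2}: Z1→F2 14·8=112, Z2→F1 4·9=36, Z3→F1 10·5=50, Z4→F1 2·10=20.
Loads: F1 carries 24/26, F2 carries 8/10. Service 218; fixed 426; total 644.
Next best feasible plan costs 681.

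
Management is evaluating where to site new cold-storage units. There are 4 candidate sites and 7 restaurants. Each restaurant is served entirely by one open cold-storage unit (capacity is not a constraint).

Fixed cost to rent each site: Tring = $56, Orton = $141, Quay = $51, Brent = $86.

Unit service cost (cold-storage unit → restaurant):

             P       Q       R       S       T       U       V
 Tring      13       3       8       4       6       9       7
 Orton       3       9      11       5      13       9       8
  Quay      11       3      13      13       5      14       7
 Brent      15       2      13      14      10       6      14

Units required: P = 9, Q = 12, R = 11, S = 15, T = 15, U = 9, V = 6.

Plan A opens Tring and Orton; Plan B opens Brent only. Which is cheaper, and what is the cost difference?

Plan A: {Tring, Orton}: P→Orton 3·9=27, Q→Tring 3·12=36, R→Tring 8·11=88, S→Tring 4·15=60, T→Tring 6·15=90, U→Tring 9·9=81, V→Tring 7·6=42. Service 424; fixed 197; total 621.
Plan B: {Brent}: P→Brent 15·9=135, Q→Brent 2·12=24, R→Brent 13·11=143, S→Brent 14·15=210, T→Brent 10·15=150, U→Brent 6·9=54, V→Brent 14·6=84. Service 800; fixed 86; total 886.
Difference: |621 − 886| = 265.

Plan A is cheaper by 265.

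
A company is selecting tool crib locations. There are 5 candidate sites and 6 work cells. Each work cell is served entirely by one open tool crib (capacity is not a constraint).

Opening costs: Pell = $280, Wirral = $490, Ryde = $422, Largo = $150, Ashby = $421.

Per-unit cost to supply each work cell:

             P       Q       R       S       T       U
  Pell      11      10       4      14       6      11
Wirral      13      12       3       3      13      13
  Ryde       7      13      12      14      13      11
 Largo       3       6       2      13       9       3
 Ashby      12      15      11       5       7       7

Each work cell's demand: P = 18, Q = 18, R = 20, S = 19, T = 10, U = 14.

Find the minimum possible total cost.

For any fixed open set, each work cell goes to its cheapest open site; total = fixed + service.
{Largo}: P→Largo 3·18=54, Q→Largo 6·18=108, R→Largo 2·20=40, S→Largo 13·19=247, T→Largo 9·10=90, U→Largo 3·14=42. Service 581; fixed 150; total 731.
{Largo, Ashby}: service 409 + fixed 571 = 980
{Pell, Largo}: P→Largo 3·18=54, Q→Largo 6·18=108, R→Largo 2·20=40, S→Largo 13·19=247, T→Pell 6·10=60, U→Largo 3·14=42. Service 551; fixed 430; total 981.
{Pell, Wirral, Ryde, Largo, Ashby}: service 361 + fixed 1763 = 2124
No other subset beats 731.

Minimum total cost: 731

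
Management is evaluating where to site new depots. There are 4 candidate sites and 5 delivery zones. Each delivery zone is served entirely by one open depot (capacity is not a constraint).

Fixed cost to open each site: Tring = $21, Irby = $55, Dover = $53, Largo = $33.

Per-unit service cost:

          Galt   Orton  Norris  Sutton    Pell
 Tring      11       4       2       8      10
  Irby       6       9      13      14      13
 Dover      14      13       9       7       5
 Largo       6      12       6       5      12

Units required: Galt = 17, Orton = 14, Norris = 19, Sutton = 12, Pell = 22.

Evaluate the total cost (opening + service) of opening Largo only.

Total cost: 741

Each delivery zone is assigned to its cheapest site among the open ones.
{Largo}: Galt→Largo 6·17=102, Orton→Largo 12·14=168, Norris→Largo 6·19=114, Sutton→Largo 5·12=60, Pell→Largo 12·22=264. Service 708; fixed 33; total 741.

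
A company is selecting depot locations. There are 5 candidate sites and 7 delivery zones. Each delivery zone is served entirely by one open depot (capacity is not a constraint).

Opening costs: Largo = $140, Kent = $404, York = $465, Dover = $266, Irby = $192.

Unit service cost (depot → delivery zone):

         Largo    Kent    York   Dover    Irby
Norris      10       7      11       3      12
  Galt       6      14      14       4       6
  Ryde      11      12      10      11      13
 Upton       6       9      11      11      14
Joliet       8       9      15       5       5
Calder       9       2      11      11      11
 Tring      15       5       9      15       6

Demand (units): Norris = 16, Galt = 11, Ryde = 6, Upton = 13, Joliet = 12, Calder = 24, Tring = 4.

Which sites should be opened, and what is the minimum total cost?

For any fixed open set, each delivery zone goes to its cheapest open site; total = fixed + service.
{Largo}: Norris→Largo 10·16=160, Galt→Largo 6·11=66, Ryde→Largo 11·6=66, Upton→Largo 6·13=78, Joliet→Largo 8·12=96, Calder→Largo 9·24=216, Tring→Largo 15·4=60. Service 742; fixed 140; total 882.
{Dover}: Norris→Dover 3·16=48, Galt→Dover 4·11=44, Ryde→Dover 11·6=66, Upton→Dover 11·13=143, Joliet→Dover 5·12=60, Calder→Dover 11·24=264, Tring→Dover 15·4=60. Service 685; fixed 266; total 951.
{Largo, Dover}: service 572 + fixed 406 = 978
{Largo, Kent, York, Dover, Irby}: service 358 + fixed 1467 = 1825
No other subset beats 882.

Open Largo only; minimum total cost 882.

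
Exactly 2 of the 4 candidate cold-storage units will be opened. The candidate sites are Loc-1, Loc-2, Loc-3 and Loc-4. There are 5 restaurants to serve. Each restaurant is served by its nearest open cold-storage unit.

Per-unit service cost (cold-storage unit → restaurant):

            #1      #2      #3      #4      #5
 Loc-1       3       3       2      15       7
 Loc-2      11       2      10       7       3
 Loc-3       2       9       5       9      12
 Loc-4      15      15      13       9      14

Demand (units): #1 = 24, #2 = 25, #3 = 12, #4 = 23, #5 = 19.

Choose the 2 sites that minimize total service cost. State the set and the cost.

With exactly 2 open, each restaurant uses its cheapest among the chosen.
{Loc-1, Loc-2}: #1→Loc-1 3·24=72, #2→Loc-2 2·25=50, #3→Loc-1 2·12=24, #4→Loc-2 7·23=161, #5→Loc-2 3·19=57. Service cost 364.
{Loc-2, Loc-3}: service cost 376
{Loc-1, Loc-3}: service cost 487
Among all 6 size-2 choices, {Loc-1, Loc-2} is lowest.

Choose Loc-1 and Loc-2; total service cost 364.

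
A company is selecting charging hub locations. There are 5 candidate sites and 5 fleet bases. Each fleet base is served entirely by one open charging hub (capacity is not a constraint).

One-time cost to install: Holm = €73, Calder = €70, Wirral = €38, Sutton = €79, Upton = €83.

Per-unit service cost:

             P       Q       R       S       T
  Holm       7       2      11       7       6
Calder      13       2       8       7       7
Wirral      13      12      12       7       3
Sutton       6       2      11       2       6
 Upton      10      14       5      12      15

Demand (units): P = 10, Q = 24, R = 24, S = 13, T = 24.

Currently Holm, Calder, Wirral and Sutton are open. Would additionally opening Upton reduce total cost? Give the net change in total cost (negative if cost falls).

No — net change +11 (cost rises by 11).

Current service cost with {Holm, Calder, Wirral, Sutton}: 398.
Adding Upton: each fleet base re-picks its cheapest; new service cost 326, saving 72.
Extra fixed cost: 83. Net change = 83 − 72 = 11.
(Totals: 658 → 669.)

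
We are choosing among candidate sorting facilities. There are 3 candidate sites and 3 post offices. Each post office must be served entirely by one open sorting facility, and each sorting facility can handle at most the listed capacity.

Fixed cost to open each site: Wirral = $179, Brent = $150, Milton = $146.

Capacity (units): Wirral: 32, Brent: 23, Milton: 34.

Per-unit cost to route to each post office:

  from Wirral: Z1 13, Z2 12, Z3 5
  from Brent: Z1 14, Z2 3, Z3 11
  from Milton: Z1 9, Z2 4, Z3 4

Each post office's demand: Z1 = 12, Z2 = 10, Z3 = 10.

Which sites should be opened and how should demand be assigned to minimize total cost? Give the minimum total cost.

Open {Milton}: Z1→Milton 9·12=108, Z2→Milton 4·10=40, Z3→Milton 4·10=40.
Loads: Milton carries 32/34. Service 188; fixed 146; total 334.
Next best feasible plan costs 474.

Minimum total cost: 334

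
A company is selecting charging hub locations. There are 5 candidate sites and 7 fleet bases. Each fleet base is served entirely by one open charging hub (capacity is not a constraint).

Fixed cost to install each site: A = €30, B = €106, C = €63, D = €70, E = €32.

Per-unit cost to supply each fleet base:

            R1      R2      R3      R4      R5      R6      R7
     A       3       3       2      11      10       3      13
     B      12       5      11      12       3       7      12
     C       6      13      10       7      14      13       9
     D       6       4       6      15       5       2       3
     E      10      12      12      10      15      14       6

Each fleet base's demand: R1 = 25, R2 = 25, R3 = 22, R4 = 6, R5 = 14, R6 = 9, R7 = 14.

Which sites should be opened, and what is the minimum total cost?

For any fixed open set, each fleet base goes to its cheapest open site; total = fixed + service.
{A, D}: R1→A 3·25=75, R2→A 3·25=75, R3→A 2·22=44, R4→A 11·6=66, R5→D 5·14=70, R6→D 2·9=18, R7→D 3·14=42. Service 390; fixed 100; total 490.
{A, D, E}: service 384 + fixed 132 = 516
{A, C, D}: service 366 + fixed 163 = 529
{A, B, C, D, E}: service 338 + fixed 301 = 639
No other subset beats 490.

Open A and D; minimum total cost 490.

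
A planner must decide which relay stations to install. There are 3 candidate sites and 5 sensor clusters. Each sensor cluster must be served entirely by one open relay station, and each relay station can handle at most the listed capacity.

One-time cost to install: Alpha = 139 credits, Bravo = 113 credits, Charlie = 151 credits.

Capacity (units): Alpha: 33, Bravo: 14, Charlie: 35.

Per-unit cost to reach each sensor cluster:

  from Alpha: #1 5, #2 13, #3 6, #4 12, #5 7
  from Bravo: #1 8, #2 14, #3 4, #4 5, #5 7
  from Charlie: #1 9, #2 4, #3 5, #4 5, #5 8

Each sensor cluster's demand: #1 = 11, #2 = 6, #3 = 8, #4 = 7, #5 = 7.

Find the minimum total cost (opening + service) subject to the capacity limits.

Minimum total cost: 493

Open {Alpha, Charlie}: #1→Alpha 5·11=55, #2→Charlie 4·6=24, #3→Charlie 5·8=40, #4→Charlie 5·7=35, #5→Alpha 7·7=49.
Loads: Alpha carries 18/33, Charlie carries 21/35. Service 203; fixed 290; total 493.
Next best feasible plan costs 500.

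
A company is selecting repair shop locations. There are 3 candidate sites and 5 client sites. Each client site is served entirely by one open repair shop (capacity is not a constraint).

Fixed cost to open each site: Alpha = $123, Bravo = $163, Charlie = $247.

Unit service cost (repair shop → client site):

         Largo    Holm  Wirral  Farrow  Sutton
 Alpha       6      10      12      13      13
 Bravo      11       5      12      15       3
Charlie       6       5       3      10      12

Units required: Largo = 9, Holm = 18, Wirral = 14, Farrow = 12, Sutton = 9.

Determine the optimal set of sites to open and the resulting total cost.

For any fixed open set, each client site goes to its cheapest open site; total = fixed + service.
{Charlie}: Largo→Charlie 6·9=54, Holm→Charlie 5·18=90, Wirral→Charlie 3·14=42, Farrow→Charlie 10·12=120, Sutton→Charlie 12·9=108. Service 414; fixed 247; total 661.
{Bravo}: service 564 + fixed 163 = 727
{Bravo, Charlie}: Largo→Charlie 6·9=54, Holm→Bravo 5·18=90, Wirral→Charlie 3·14=42, Farrow→Charlie 10·12=120, Sutton→Bravo 3·9=27. Service 333; fixed 410; total 743.
{Alpha, Bravo, Charlie}: Largo→Alpha 6·9=54, Holm→Bravo 5·18=90, Wirral→Charlie 3·14=42, Farrow→Charlie 10·12=120, Sutton→Bravo 3·9=27. Service 333; fixed 533; total 866.
No other subset beats 661.

Open Charlie only; minimum total cost 661.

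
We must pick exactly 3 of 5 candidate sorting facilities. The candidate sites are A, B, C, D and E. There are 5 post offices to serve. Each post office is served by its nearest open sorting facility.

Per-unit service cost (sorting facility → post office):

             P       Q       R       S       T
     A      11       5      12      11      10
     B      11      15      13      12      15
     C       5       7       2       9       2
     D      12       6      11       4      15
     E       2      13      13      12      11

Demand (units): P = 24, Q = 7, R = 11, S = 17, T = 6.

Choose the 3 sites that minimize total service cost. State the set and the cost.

With exactly 3 open, each post office uses its cheapest among the chosen.
{C, D, E}: P→E 2·24=48, Q→D 6·7=42, R→C 2·11=22, S→D 4·17=68, T→C 2·6=12. Service cost 192.
{A, C, D}: service cost 257
{B, C, D}: service cost 264
Among all 10 size-3 choices, {C, D, E} is lowest.

Choose C, D and E; total service cost 192.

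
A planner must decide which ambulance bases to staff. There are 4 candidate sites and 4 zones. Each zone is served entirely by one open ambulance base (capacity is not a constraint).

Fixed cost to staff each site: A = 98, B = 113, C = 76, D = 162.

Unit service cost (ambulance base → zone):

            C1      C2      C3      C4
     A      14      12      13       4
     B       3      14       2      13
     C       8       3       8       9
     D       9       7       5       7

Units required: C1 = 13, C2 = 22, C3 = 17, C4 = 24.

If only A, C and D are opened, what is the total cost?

Total cost: 687

Each zone is assigned to its cheapest site among the open ones.
{A, C, D}: C1→C 8·13=104, C2→C 3·22=66, C3→D 5·17=85, C4→A 4·24=96. Service 351; fixed 336; total 687.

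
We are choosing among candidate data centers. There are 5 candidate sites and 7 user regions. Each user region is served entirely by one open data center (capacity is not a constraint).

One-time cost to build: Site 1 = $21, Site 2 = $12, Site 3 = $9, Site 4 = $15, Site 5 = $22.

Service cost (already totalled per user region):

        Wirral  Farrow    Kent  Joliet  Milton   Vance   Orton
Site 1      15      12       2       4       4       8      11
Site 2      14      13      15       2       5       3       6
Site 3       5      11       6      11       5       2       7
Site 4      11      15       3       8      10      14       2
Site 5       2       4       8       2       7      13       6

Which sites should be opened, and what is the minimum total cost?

For any fixed open set, each user region goes to its cheapest open site; total = fixed + service.
{Site 3}: Wirral→Site 3 5, Farrow→Site 3 11, Kent→Site 3 6, Joliet→Site 3 11, Milton→Site 3 5, Vance→Site 3 2, Orton→Site 3 7. Service 47; fixed 9; total 56.
{Site 2, Site 3}: service 37 + fixed 21 = 58
{Site 3, Site 5}: Wirral→Site 5 2, Farrow→Site 5 4, Kent→Site 3 6, Joliet→Site 5 2, Milton→Site 3 5, Vance→Site 3 2, Orton→Site 5 6. Service 27; fixed 31; total 58.
{Site 1, Site 2, Site 3, Site 4, Site 5}: Wirral→Site 5 2, Farrow→Site 5 4, Kent→Site 1 2, Joliet→Site 2 2, Milton→Site 1 4, Vance→Site 3 2, Orton→Site 4 2. Service 18; fixed 79; total 97.
No other subset beats 56.

Open Site 3 only; minimum total cost 56.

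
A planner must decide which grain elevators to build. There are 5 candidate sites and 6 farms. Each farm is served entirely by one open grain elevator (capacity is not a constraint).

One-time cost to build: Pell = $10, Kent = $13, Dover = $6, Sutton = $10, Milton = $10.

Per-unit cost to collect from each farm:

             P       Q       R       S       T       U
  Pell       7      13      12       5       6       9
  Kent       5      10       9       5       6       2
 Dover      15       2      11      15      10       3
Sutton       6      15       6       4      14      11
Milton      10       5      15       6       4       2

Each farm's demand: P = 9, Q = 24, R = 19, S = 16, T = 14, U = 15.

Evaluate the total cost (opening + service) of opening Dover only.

Total cost: 823

Each farm is assigned to its cheapest site among the open ones.
{Dover}: P→Dover 15·9=135, Q→Dover 2·24=48, R→Dover 11·19=209, S→Dover 15·16=240, T→Dover 10·14=140, U→Dover 3·15=45. Service 817; fixed 6; total 823.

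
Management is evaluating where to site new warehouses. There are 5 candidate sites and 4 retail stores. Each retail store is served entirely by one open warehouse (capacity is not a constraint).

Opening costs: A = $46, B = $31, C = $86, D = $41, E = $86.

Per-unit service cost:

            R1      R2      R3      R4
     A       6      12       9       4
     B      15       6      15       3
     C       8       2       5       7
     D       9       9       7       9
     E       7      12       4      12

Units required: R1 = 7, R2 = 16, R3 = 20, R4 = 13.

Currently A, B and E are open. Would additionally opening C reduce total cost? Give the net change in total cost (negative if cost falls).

No — net change +22 (cost rises by 22).

Current service cost with {A, B, E}: 257.
Adding C: each retail store re-picks its cheapest; new service cost 193, saving 64.
Extra fixed cost: 86. Net change = 86 − 64 = 22.
(Totals: 420 → 442.)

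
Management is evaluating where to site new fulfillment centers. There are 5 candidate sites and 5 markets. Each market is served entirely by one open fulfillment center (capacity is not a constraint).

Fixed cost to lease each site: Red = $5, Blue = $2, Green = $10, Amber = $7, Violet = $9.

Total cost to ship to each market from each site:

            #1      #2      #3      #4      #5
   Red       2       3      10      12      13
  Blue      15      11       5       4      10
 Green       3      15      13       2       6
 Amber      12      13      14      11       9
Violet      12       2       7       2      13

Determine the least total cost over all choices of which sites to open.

For any fixed open set, each market goes to its cheapest open site; total = fixed + service.
{Red, Blue}: #1→Red 2, #2→Red 3, #3→Blue 5, #4→Blue 4, #5→Blue 10. Service 24; fixed 7; total 31.
{Red, Blue, Green}: service 18 + fixed 17 = 35
{Red, Blue, Amber}: service 23 + fixed 14 = 37
{Red, Blue, Green, Amber, Violet}: service 17 + fixed 33 = 50
No other subset beats 31.

Minimum total cost: 31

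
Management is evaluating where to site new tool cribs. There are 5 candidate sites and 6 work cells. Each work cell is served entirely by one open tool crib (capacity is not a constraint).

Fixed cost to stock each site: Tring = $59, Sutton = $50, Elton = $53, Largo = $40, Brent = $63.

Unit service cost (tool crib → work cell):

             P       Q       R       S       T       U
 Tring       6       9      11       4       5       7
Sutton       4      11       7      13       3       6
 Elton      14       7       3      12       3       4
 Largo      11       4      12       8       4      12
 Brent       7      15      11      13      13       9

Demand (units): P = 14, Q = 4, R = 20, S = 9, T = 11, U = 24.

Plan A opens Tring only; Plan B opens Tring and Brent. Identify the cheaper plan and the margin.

Plan A is cheaper by 63.

Plan A: {Tring}: P→Tring 6·14=84, Q→Tring 9·4=36, R→Tring 11·20=220, S→Tring 4·9=36, T→Tring 5·11=55, U→Tring 7·24=168. Service 599; fixed 59; total 658.
Plan B: {Tring, Brent}: P→Tring 6·14=84, Q→Tring 9·4=36, R→Tring 11·20=220, S→Tring 4·9=36, T→Tring 5·11=55, U→Tring 7·24=168. Service 599; fixed 122; total 721.
Difference: |658 − 721| = 63.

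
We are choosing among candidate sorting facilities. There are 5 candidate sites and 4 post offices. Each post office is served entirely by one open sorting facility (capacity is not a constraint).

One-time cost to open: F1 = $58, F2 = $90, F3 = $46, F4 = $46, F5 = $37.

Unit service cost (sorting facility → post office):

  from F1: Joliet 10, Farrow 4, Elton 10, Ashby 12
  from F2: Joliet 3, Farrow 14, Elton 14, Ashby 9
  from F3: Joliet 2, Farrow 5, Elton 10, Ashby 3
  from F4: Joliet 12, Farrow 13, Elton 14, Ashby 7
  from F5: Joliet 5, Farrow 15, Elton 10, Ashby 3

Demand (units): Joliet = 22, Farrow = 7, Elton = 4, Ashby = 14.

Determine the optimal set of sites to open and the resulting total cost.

For any fixed open set, each post office goes to its cheapest open site; total = fixed + service.
{F3}: Joliet→F3 2·22=44, Farrow→F3 5·7=35, Elton→F3 10·4=40, Ashby→F3 3·14=42. Service 161; fixed 46; total 207.
{F3, F5}: service 161 + fixed 83 = 244
{F3, F4}: Joliet→F3 2·22=44, Farrow→F3 5·7=35, Elton→F3 10·4=40, Ashby→F3 3·14=42. Service 161; fixed 92; total 253.
{F1, F2, F3, F4, F5}: service 154 + fixed 277 = 431
No other subset beats 207.

Open F3 only; minimum total cost 207.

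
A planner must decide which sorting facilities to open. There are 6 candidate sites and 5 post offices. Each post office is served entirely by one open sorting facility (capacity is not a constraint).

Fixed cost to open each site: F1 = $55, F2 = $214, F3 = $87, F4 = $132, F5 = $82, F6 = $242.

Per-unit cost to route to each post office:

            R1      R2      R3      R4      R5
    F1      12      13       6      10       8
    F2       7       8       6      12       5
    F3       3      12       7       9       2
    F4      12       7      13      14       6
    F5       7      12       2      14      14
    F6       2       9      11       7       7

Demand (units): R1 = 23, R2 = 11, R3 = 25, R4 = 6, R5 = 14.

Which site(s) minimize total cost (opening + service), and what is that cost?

Open F3 and F5; minimum total cost 502.

For any fixed open set, each post office goes to its cheapest open site; total = fixed + service.
{F3, F5}: R1→F3 3·23=69, R2→F3 12·11=132, R3→F5 2·25=50, R4→F3 9·6=54, R5→F3 2·14=28. Service 333; fixed 169; total 502.
{F3}: service 458 + fixed 87 = 545
{F1, F3, F5}: R1→F3 3·23=69, R2→F3 12·11=132, R3→F5 2·25=50, R4→F3 9·6=54, R5→F3 2·14=28. Service 333; fixed 224; total 557.
{F1, F2, F3, F4, F5, F6}: service 243 + fixed 812 = 1055
No other subset beats 502.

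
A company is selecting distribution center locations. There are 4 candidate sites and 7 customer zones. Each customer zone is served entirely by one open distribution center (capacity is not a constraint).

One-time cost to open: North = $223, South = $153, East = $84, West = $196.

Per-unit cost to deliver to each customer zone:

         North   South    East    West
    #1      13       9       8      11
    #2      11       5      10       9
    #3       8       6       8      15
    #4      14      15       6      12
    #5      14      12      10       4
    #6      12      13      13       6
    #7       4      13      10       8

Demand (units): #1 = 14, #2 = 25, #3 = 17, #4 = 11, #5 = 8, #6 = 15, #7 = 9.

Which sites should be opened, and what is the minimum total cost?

For any fixed open set, each customer zone goes to its cheapest open site; total = fixed + service.
{South, East}: #1→East 8·14=112, #2→South 5·25=125, #3→South 6·17=102, #4→East 6·11=66, #5→East 10·8=80, #6→South 13·15=195, #7→East 10·9=90. Service 770; fixed 237; total 1007.
{East}: #1→East 8·14=112, #2→East 10·25=250, #3→East 8·17=136, #4→East 6·11=66, #5→East 10·8=80, #6→East 13·15=195, #7→East 10·9=90. Service 929; fixed 84; total 1013.
{East, West}: service 733 + fixed 280 = 1013
{North, South, East, West}: service 563 + fixed 656 = 1219
No other subset beats 1007.

Open South and East; minimum total cost 1007.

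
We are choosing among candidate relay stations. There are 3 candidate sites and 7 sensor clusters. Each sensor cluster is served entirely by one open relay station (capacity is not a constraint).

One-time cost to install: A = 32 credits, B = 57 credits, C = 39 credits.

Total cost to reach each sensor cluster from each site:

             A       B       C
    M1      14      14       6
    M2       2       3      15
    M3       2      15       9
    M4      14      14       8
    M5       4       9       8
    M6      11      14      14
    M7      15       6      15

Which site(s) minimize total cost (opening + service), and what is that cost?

Open A only; minimum total cost 94.

For any fixed open set, each sensor cluster goes to its cheapest open site; total = fixed + service.
{A}: M1→A 14, M2→A 2, M3→A 2, M4→A 14, M5→A 4, M6→A 11, M7→A 15. Service 62; fixed 32; total 94.
{C}: service 75 + fixed 39 = 114
{A, C}: service 48 + fixed 71 = 119
{A, B, C}: M1→C 6, M2→A 2, M3→A 2, M4→C 8, M5→A 4, M6→A 11, M7→B 6. Service 39; fixed 128; total 167.
No other subset beats 94.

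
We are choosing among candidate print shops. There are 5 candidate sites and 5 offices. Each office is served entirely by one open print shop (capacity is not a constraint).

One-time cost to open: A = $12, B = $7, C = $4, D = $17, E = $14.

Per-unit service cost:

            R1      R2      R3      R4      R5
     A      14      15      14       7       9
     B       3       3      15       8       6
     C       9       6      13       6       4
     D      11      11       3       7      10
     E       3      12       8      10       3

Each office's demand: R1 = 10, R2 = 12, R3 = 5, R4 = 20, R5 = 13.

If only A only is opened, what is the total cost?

Total cost: 659

Each office is assigned to its cheapest site among the open ones.
{A}: R1→A 14·10=140, R2→A 15·12=180, R3→A 14·5=70, R4→A 7·20=140, R5→A 9·13=117. Service 647; fixed 12; total 659.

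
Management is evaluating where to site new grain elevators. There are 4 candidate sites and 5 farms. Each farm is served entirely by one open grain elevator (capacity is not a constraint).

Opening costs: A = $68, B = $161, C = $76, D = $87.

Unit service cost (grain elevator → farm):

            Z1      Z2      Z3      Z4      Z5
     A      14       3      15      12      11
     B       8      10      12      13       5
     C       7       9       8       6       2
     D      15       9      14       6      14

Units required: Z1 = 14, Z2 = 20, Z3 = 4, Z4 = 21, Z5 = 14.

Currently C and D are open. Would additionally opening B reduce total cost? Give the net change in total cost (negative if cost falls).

No — net change +161 (cost rises by 161).

Current service cost with {C, D}: 464.
Adding B: each farm re-picks its cheapest; new service cost 464, saving 0.
Extra fixed cost: 161. Net change = 161 − 0 = 161.
(Totals: 627 → 788.)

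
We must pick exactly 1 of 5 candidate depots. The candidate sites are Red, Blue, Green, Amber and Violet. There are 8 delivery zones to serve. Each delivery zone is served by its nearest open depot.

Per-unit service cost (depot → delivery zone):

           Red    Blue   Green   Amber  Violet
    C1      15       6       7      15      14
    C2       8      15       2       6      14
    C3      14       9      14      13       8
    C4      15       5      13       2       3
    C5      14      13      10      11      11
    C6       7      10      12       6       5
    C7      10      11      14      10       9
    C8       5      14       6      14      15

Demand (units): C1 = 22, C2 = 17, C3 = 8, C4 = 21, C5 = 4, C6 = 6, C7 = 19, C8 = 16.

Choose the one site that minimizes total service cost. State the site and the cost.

With exactly 1 open, each delivery zone uses its cheapest among the chosen.
{Green}: C1→Green 7·22=154, C2→Green 2·17=34, C3→Green 14·8=112, C4→Green 13·21=273, C5→Green 10·4=40, C6→Green 12·6=72, C7→Green 14·19=266, C8→Green 6·16=96. Service cost 1047.
{Amber}: service cost 1072
{Blue}: service cost 1109
Among all 5 size-1 choices, {Green} is lowest.

Choose Green only; total service cost 1047.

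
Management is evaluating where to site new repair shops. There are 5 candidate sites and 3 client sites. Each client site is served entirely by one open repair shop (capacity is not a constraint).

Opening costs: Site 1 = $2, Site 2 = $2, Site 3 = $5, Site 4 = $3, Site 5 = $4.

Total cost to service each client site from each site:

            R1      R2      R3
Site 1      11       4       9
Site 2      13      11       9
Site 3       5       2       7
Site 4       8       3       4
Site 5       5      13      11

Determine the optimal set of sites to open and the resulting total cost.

For any fixed open set, each client site goes to its cheapest open site; total = fixed + service.
{Site 4}: R1→Site 4 8, R2→Site 4 3, R3→Site 4 4. Service 15; fixed 3; total 18.
{Site 3}: R1→Site 3 5, R2→Site 3 2, R3→Site 3 7. Service 14; fixed 5; total 19.
{Site 3, Site 4}: R1→Site 3 5, R2→Site 3 2, R3→Site 4 4. Service 11; fixed 8; total 19.
{Site 1, Site 2, Site 3, Site 4, Site 5}: service 11 + fixed 16 = 27
No other subset beats 18.

Open Site 4 only; minimum total cost 18.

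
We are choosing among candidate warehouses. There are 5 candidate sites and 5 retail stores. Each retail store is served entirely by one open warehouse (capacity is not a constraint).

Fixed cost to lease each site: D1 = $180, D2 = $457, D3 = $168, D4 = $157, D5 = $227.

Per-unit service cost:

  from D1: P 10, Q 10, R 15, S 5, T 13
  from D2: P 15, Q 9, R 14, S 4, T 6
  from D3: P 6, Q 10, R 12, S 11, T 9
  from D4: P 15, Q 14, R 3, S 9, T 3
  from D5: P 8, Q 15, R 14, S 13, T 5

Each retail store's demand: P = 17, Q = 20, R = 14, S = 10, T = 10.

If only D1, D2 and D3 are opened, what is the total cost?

Each retail store is assigned to its cheapest site among the open ones.
{D1, D2, D3}: P→D3 6·17=102, Q→D2 9·20=180, R→D3 12·14=168, S→D2 4·10=40, T→D2 6·10=60. Service 550; fixed 805; total 1355.

Total cost: 1355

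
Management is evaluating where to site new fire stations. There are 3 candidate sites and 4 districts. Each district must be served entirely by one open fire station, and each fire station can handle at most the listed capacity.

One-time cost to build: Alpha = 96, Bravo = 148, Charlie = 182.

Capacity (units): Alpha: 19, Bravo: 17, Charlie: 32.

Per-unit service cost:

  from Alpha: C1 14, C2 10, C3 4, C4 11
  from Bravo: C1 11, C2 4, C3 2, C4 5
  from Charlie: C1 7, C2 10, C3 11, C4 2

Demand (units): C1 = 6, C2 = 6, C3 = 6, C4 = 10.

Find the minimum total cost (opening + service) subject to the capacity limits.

Open {Charlie}: C1→Charlie 7·6=42, C2→Charlie 10·6=60, C3→Charlie 11·6=66, C4→Charlie 2·10=20.
Loads: Charlie carries 28/32. Service 188; fixed 182; total 370.
Next best feasible plan costs 424.

Minimum total cost: 370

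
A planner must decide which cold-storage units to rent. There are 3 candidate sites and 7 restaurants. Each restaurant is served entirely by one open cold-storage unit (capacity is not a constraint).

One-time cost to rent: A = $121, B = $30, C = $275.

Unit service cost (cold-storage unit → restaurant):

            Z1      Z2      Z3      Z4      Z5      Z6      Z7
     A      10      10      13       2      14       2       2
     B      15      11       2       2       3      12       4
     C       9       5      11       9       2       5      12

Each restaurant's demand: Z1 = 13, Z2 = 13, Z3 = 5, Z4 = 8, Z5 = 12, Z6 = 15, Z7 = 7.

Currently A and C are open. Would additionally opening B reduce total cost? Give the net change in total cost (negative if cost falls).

Yes — net change −15 (cost falls by 15).

Current service cost with {A, C}: 321.
Adding B: each restaurant re-picks its cheapest; new service cost 276, saving 45.
Extra fixed cost: 30. Net change = 30 − 45 = -15.
(Totals: 717 → 702.)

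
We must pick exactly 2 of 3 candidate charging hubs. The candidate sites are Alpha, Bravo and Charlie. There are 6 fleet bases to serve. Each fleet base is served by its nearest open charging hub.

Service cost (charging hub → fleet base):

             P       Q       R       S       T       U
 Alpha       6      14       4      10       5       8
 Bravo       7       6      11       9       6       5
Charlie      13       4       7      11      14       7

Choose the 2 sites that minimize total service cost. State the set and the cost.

Choose Alpha and Bravo; total service cost 35.

With exactly 2 open, each fleet base uses its cheapest among the chosen.
{Alpha, Bravo}: P→Alpha 6, Q→Bravo 6, R→Alpha 4, S→Bravo 9, T→Alpha 5, U→Bravo 5. Service cost 35.
{Alpha, Charlie}: service cost 36
{Bravo, Charlie}: service cost 38
Among all 3 size-2 choices, {Alpha, Bravo} is lowest.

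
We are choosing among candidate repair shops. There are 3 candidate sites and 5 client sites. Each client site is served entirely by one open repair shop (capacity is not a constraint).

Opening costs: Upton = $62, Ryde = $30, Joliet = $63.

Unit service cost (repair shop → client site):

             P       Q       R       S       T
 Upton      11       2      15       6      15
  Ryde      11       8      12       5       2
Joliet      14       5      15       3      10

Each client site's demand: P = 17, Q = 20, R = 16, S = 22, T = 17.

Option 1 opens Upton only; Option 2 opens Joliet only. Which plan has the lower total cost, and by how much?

Option 2 is cheaper by 39.

Option 1: {Upton}: P→Upton 11·17=187, Q→Upton 2·20=40, R→Upton 15·16=240, S→Upton 6·22=132, T→Upton 15·17=255. Service 854; fixed 62; total 916.
Option 2: {Joliet}: P→Joliet 14·17=238, Q→Joliet 5·20=100, R→Joliet 15·16=240, S→Joliet 3·22=66, T→Joliet 10·17=170. Service 814; fixed 63; total 877.
Difference: |916 − 877| = 39.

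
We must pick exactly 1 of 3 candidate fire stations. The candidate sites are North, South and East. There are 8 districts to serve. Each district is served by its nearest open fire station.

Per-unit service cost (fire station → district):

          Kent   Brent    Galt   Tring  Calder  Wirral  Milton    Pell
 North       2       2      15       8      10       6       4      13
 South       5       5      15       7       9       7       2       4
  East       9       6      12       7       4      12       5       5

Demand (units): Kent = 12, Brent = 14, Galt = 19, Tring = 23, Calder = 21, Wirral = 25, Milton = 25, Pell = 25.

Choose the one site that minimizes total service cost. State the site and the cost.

Choose South only; total service cost 1090.

With exactly 1 open, each district uses its cheapest among the chosen.
{South}: Kent→South 5·12=60, Brent→South 5·14=70, Galt→South 15·19=285, Tring→South 7·23=161, Calder→South 9·21=189, Wirral→South 7·25=175, Milton→South 2·25=50, Pell→South 4·25=100. Service cost 1090.
{East}: service cost 1215
{North}: service cost 1306
Among all 3 size-1 choices, {South} is lowest.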